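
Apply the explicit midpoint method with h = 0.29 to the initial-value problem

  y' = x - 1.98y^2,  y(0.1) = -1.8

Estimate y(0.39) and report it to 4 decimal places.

Midpoint: k1 = f(x_n, y_n); k2 = f(x_n + h/2, y_n + (h/2)·k1); y_{n+1} = y_n + h·k2.
x=0.100000, y=-1.800000:
  k1 = f(0.100000, -1.800000) = -6.315200
  k2 = f(0.245000, -2.715704) = -14.357595
  y ← -1.800000 + 0.29·(-14.357595) = -5.963703
y(0.39) ≈ -5.9637

-5.9637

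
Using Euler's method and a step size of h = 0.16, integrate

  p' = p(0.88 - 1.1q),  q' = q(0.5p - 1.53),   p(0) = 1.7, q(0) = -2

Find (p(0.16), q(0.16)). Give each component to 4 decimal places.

Euler on (p,q): p_{n+1} = p_n + h·p', q_{n+1} = q_n + h·q'.
0.000000: (1.700000, -2.000000); f=(5.236000, 1.360000) → (2.537760, -1.782400)
(p(0.16), q(0.16)) ≈ (2.5378, -1.7824)

2.5378, -1.7824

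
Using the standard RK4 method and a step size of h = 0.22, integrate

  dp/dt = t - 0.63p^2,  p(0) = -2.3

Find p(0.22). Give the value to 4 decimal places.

RK4: k1 = f(t_n, p_n); k2 = f(t_n + h/2, p_n + (h/2)·k1); k3 = f(t_n + h/2, p_n + (h/2)·k2); k4 = f(t_n + h, p_n + h·k3); p_{n+1} = p_n + (h/6)·(k1 + 2k2 + 2k3 + k4).
t=0.000000, p=-2.300000:
  k1 = f(0.000000, -2.300000) = -3.332700
  k2 = f(0.110000, -2.666597) = -4.369766
  k3 = f(0.110000, -2.780674) = -4.761254
  k4 = f(0.220000, -3.347476) = -6.839525
  p ← -2.300000 + (0.22/6)·(k1 + 2k2 + 2k3 + k4) = -3.342590
p(0.22) ≈ -3.3426

-3.3426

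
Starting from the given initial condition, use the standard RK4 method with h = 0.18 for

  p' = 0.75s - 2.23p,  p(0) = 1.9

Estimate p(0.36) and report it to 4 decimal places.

RK4: k1 = f(s_n, p_n); k2 = f(s_n + h/2, p_n + (h/2)·k1); k3 = f(s_n + h/2, p_n + (h/2)·k2); k4 = f(s_n + h, p_n + h·k3); p_{n+1} = p_n + (h/6)·(k1 + 2k2 + 2k3 + k4).
s=0.000000, p=1.900000:
  k1 = f(0.000000, 1.900000) = -4.237000
  k2 = f(0.090000, 1.518670) = -3.319134
  k3 = f(0.090000, 1.601278) = -3.503350
  k4 = f(0.180000, 1.269397) = -2.695755
  p ← 1.900000 + (0.18/6)·(k1 + 2k2 + 2k3 + k4) = 1.282668
s=0.180000, p=1.282668:
  k1 = f(0.180000, 1.282668) = -2.725350
  k2 = f(0.270000, 1.037387) = -2.110873
  k3 = f(0.270000, 1.092690) = -2.234198
  k4 = f(0.360000, 0.880513) = -1.693543
  p ← 1.282668 + (0.18/6)·(k1 + 2k2 + 2k3 + k4) = 0.889397
p(0.36) ≈ 0.8894

0.8894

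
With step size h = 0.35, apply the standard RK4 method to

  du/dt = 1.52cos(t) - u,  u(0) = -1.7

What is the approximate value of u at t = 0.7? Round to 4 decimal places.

-0.1509

RK4: k1 = f(t_n, u_n); k2 = f(t_n + h/2, u_n + (h/2)·k1); k3 = f(t_n + h/2, u_n + (h/2)·k2); k4 = f(t_n + h, u_n + h·k3); u_{n+1} = u_n + (h/6)·(k1 + 2k2 + 2k3 + k4).
t=0.000000, u=-1.700000:
  k1 = f(0.000000, -1.700000) = 3.220000
  k2 = f(0.175000, -1.136500) = 2.633284
  k3 = f(0.175000, -1.239175) = 2.735960
  k4 = f(0.350000, -0.742414) = 2.170261
  u ← -1.700000 + (0.35/6)·(k1 + 2k2 + 2k3 + k4) = -0.759156
t=0.350000, u=-0.759156:
  k1 = f(0.350000, -0.759156) = 2.187003
  k2 = f(0.525000, -0.376431) = 1.691723
  k3 = f(0.525000, -0.463105) = 1.778397
  k4 = f(0.700000, -0.136717) = 1.299277
  u ← -0.759156 + (0.35/6)·(k1 + 2k2 + 2k3 + k4) = -0.150943
u(0.7) ≈ -0.1509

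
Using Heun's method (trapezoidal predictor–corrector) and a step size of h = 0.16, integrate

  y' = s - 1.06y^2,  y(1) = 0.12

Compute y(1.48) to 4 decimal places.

Heun: k1 = f(s_n, y_n); k2 = f(s_n + h, y_n + h·k1); y_{n+1} = y_n + (h/2)·(k1 + k2).
s=1.000000, y=0.120000:
  k1 = f(1.000000, 0.120000) = 0.984736
  k2 = f(1.160000, 0.277558) = 1.078339
  y ← 0.120000 + (0.16/2)·(0.984736 + 1.078339) = 0.285046
s=1.160000, y=0.285046:
  k1 = f(1.160000, 0.285046) = 1.073874
  k2 = f(1.320000, 0.456866) = 1.098750
  y ← 0.285046 + (0.16/2)·(1.073874 + 1.098750) = 0.458856
s=1.320000, y=0.458856:
  k1 = f(1.320000, 0.458856) = 1.096818
  k2 = f(1.480000, 0.634347) = 1.053460
  y ← 0.458856 + (0.16/2)·(1.096818 + 1.053460) = 0.630878
y(1.48) ≈ 0.6309

0.6309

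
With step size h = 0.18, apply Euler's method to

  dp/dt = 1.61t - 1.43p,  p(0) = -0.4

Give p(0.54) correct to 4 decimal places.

Euler: p_{n+1} = p_n + h·f(t_n, p_n).
t=0.000000, p=-0.400000: f=0.572000 → p ← -0.400000 + 0.18·0.572000 = -0.297040
t=0.180000, p=-0.297040: f=0.714567 → p ← -0.297040 + 0.18·0.714567 = -0.168418
t=0.360000, p=-0.168418: f=0.820438 → p ← -0.168418 + 0.18·0.820438 = -0.020739
p(0.54) ≈ -0.0207

-0.0207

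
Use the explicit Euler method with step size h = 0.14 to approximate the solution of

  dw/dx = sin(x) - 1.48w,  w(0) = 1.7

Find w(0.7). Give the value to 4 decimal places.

0.6861

Euler: w_{n+1} = w_n + h·f(x_n, w_n).
x=0.000000, w=1.700000: f=-2.516000 → w ← 1.700000 + 0.14·(-2.516000) = 1.347760
x=0.140000, w=1.347760: f=-1.855142 → w ← 1.347760 + 0.14·(-1.855142) = 1.088040
x=0.280000, w=1.088040: f=-1.333944 → w ← 1.088040 + 0.14·(-1.333944) = 0.901288
x=0.420000, w=0.901288: f=-0.926146 → w ← 0.901288 + 0.14·(-0.926146) = 0.771628
x=0.560000, w=0.771628: f=-0.610823 → w ← 0.771628 + 0.14·(-0.610823) = 0.686112
w(0.7) ≈ 0.6861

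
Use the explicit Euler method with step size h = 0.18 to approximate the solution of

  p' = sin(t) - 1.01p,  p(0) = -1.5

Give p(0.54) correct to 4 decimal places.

-0.7318

Euler: p_{n+1} = p_n + h·f(t_n, p_n).
t=0.000000, p=-1.500000: f=1.515000 → p ← -1.500000 + 0.18·1.515000 = -1.227300
t=0.180000, p=-1.227300: f=1.418603 → p ← -1.227300 + 0.18·1.418603 = -0.971952
t=0.360000, p=-0.971952: f=1.333945 → p ← -0.971952 + 0.18·1.333945 = -0.731841
p(0.54) ≈ -0.7318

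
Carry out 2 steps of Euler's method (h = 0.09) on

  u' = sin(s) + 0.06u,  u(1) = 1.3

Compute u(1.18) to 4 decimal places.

Euler: u_{n+1} = u_n + h·f(s_n, u_n).
s=1.000000, u=1.300000: f=0.919471 → u ← 1.300000 + 0.09·0.919471 = 1.382752
s=1.090000, u=1.382752: f=0.969592 → u ← 1.382752 + 0.09·0.969592 = 1.470016
u(1.18) ≈ 1.4700

1.4700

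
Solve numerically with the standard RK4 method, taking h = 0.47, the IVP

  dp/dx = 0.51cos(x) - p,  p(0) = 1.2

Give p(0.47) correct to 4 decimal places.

RK4: k1 = f(x_n, p_n); k2 = f(x_n + h/2, p_n + (h/2)·k1); k3 = f(x_n + h/2, p_n + (h/2)·k2); k4 = f(x_n + h, p_n + h·k3); p_{n+1} = p_n + (h/6)·(k1 + 2k2 + 2k3 + k4).
x=0.000000, p=1.200000:
  k1 = f(0.000000, 1.200000) = -0.690000
  k2 = f(0.235000, 1.037850) = -0.541868
  k3 = f(0.235000, 1.072661) = -0.576679
  k4 = f(0.470000, 0.928961) = -0.474261
  p ← 1.200000 + (0.47/6)·(k1 + 2k2 + 2k3 + k4) = 0.933561
p(0.47) ≈ 0.9336

0.9336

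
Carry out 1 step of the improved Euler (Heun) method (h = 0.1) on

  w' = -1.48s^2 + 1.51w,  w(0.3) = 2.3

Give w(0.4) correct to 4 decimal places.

Heun: k1 = f(s_n, w_n); k2 = f(s_n + h, w_n + h·k1); w_{n+1} = w_n + (h/2)·(k1 + k2).
s=0.300000, w=2.300000:
  k1 = f(0.300000, 2.300000) = 3.339800
  k2 = f(0.400000, 2.633980) = 3.740510
  w ← 2.300000 + (0.1/2)·(3.339800 + 3.740510) = 2.654015
w(0.4) ≈ 2.6540

2.6540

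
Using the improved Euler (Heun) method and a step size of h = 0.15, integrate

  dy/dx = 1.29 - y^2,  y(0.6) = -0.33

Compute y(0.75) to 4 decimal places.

-0.1464

Heun: k1 = f(x_n, y_n); k2 = f(x_n + h, y_n + h·k1); y_{n+1} = y_n + (h/2)·(k1 + k2).
x=0.600000, y=-0.330000:
  k1 = f(0.600000, -0.330000) = 1.181100
  k2 = f(0.750000, -0.152835) = 1.266641
  y ← -0.330000 + (0.15/2)·(1.181100 + 1.266641) = -0.146419
y(0.75) ≈ -0.1464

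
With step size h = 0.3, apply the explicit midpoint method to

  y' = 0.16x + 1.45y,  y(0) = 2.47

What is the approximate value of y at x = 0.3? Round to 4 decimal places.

Midpoint: k1 = f(x_n, y_n); k2 = f(x_n + h/2, y_n + (h/2)·k1); y_{n+1} = y_n + h·k2.
x=0.000000, y=2.470000:
  k1 = f(0.000000, 2.470000) = 3.581500
  k2 = f(0.150000, 3.007225) = 4.384476
  y ← 2.470000 + 0.3·4.384476 = 3.785343
y(0.3) ≈ 3.7853

3.7853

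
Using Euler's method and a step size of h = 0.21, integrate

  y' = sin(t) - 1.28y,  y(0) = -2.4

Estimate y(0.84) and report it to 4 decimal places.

Euler: y_{n+1} = y_n + h·f(t_n, y_n).
t=0.000000, y=-2.400000: f=3.072000 → y ← -2.400000 + 0.21·3.072000 = -1.754880
t=0.210000, y=-1.754880: f=2.454706 → y ← -1.754880 + 0.21·2.454706 = -1.239392
t=0.420000, y=-1.239392: f=1.994182 → y ← -1.239392 + 0.21·1.994182 = -0.820613
t=0.630000, y=-0.820613: f=1.639530 → y ← -0.820613 + 0.21·1.639530 = -0.476312
y(0.84) ≈ -0.4763

-0.4763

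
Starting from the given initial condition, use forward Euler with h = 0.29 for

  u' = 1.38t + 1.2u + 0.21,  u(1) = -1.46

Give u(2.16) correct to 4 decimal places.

-0.8988

Euler: u_{n+1} = u_n + h·f(t_n, u_n).
t=1.000000, u=-1.460000: f=-0.162000 → u ← -1.460000 + 0.29·(-0.162000) = -1.506980
t=1.290000, u=-1.506980: f=0.181824 → u ← -1.506980 + 0.29·0.181824 = -1.454251
t=1.580000, u=-1.454251: f=0.645299 → u ← -1.454251 + 0.29·0.645299 = -1.267114
t=1.870000, u=-1.267114: f=1.270063 → u ← -1.267114 + 0.29·1.270063 = -0.898796
u(2.16) ≈ -0.8988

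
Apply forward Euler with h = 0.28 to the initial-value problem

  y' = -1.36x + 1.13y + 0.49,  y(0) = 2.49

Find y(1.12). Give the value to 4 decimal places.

7.5606

Euler: y_{n+1} = y_n + h·f(x_n, y_n).
x=0.000000, y=2.490000: f=3.303700 → y ← 2.490000 + 0.28·3.303700 = 3.415036
x=0.280000, y=3.415036: f=3.968191 → y ← 3.415036 + 0.28·3.968191 = 4.526129
x=0.560000, y=4.526129: f=4.842926 → y ← 4.526129 + 0.28·4.842926 = 5.882149
x=0.840000, y=5.882149: f=5.994428 → y ← 5.882149 + 0.28·5.994428 = 7.560589
y(1.12) ≈ 7.5606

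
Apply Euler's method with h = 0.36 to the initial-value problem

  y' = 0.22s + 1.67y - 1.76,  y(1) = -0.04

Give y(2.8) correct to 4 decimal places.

Euler: y_{n+1} = y_n + h·f(s_n, y_n).
s=1.000000, y=-0.040000: f=-1.606800 → y ← -0.040000 + 0.36·(-1.606800) = -0.618448
s=1.360000, y=-0.618448: f=-2.493608 → y ← -0.618448 + 0.36·(-2.493608) = -1.516147
s=1.720000, y=-1.516147: f=-3.913565 → y ← -1.516147 + 0.36·(-3.913565) = -2.925030
s=2.080000, y=-2.925030: f=-6.187201 → y ← -2.925030 + 0.36·(-6.187201) = -5.152423
s=2.440000, y=-5.152423: f=-9.827746 → y ← -5.152423 + 0.36·(-9.827746) = -8.690411
y(2.8) ≈ -8.6904

-8.6904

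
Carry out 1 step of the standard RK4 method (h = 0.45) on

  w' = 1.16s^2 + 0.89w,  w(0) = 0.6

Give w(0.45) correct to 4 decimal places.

0.9346

RK4: k1 = f(s_n, w_n); k2 = f(s_n + h/2, w_n + (h/2)·k1); k3 = f(s_n + h/2, w_n + (h/2)·k2); k4 = f(s_n + h, w_n + h·k3); w_{n+1} = w_n + (h/6)·(k1 + 2k2 + 2k3 + k4).
s=0.000000, w=0.600000:
  k1 = f(0.000000, 0.600000) = 0.534000
  k2 = f(0.225000, 0.720150) = 0.699658
  k3 = f(0.225000, 0.757423) = 0.732832
  k4 = f(0.450000, 0.929774) = 1.062399
  w ← 0.600000 + (0.45/6)·(k1 + 2k2 + 2k3 + k4) = 0.934603
w(0.45) ≈ 0.9346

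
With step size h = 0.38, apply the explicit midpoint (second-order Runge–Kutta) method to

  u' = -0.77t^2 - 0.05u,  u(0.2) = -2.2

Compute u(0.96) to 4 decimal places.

Midpoint: k1 = f(t_n, u_n); k2 = f(t_n + h/2, u_n + (h/2)·k1); u_{n+1} = u_n + h·k2.
t=0.200000, u=-2.200000:
  k1 = f(0.200000, -2.200000) = 0.079200
  k2 = f(0.390000, -2.184952) = -0.007869
  u ← -2.200000 + 0.38·(-0.007869) = -2.202990
t=0.580000, u=-2.202990:
  k1 = f(0.580000, -2.202990) = -0.148878
  k2 = f(0.770000, -2.231277) = -0.344969
  u ← -2.202990 + 0.38·(-0.344969) = -2.334079
u(0.96) ≈ -2.3341

-2.3341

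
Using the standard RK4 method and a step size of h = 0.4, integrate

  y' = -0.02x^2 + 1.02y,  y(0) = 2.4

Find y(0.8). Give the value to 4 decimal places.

5.4225

RK4: k1 = f(x_n, y_n); k2 = f(x_n + h/2, y_n + (h/2)·k1); k3 = f(x_n + h/2, y_n + (h/2)·k2); k4 = f(x_n + h, y_n + h·k3); y_{n+1} = y_n + (h/6)·(k1 + 2k2 + 2k3 + k4).
x=0.000000, y=2.400000:
  k1 = f(0.000000, 2.400000) = 2.448000
  k2 = f(0.200000, 2.889600) = 2.946592
  k3 = f(0.200000, 2.989318) = 3.048305
  k4 = f(0.400000, 3.619322) = 3.688508
  y ← 2.400000 + (0.4/6)·(k1 + 2k2 + 2k3 + k4) = 3.608420
x=0.400000, y=3.608420:
  k1 = f(0.400000, 3.608420) = 3.677389
  k2 = f(0.600000, 4.343898) = 4.423576
  k3 = f(0.600000, 4.493135) = 4.575798
  k4 = f(0.800000, 5.438739) = 5.534714
  y ← 3.608420 + (0.4/6)·(k1 + 2k2 + 2k3 + k4) = 5.422477
y(0.8) ≈ 5.4225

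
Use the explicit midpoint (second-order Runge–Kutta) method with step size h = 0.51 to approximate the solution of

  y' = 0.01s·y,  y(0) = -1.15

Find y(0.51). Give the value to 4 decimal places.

Midpoint: k1 = f(s_n, y_n); k2 = f(s_n + h/2, y_n + (h/2)·k1); y_{n+1} = y_n + h·k2.
s=0.000000, y=-1.150000:
  k1 = f(0.000000, -1.150000) = 0.000000
  k2 = f(0.255000, -1.150000) = -0.002932
  y ← -1.150000 + 0.51·(-0.002932) = -1.151496
y(0.51) ≈ -1.1515

-1.1515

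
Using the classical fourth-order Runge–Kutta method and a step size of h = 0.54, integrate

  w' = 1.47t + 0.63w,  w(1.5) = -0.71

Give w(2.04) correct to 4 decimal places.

0.6612

RK4: k1 = f(t_n, w_n); k2 = f(t_n + h/2, w_n + (h/2)·k1); k3 = f(t_n + h/2, w_n + (h/2)·k2); k4 = f(t_n + h, w_n + h·k3); w_{n+1} = w_n + (h/6)·(k1 + 2k2 + 2k3 + k4).
t=1.500000, w=-0.710000:
  k1 = f(1.500000, -0.710000) = 1.757700
  k2 = f(1.770000, -0.235421) = 2.453585
  k3 = f(1.770000, -0.047532) = 2.571955
  k4 = f(2.040000, 0.678856) = 3.426479
  w ← -0.710000 + (0.54/6)·(k1 + 2k2 + 2k3 + k4) = 0.661173
w(2.04) ≈ 0.6612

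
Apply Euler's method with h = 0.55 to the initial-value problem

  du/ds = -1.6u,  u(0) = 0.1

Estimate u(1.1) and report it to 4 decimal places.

0.0014

Euler: u_{n+1} = u_n + h·f(s_n, u_n).
s=0.000000, u=0.100000: f=-0.160000 → u ← 0.100000 + 0.55·(-0.160000) = 0.012000
s=0.550000, u=0.012000: f=-0.019200 → u ← 0.012000 + 0.55·(-0.019200) = 0.001440
u(1.1) ≈ 0.0014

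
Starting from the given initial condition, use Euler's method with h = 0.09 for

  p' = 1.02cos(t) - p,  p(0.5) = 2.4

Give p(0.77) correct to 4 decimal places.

2.0161

Euler: p_{n+1} = p_n + h·f(t_n, p_n).
t=0.500000, p=2.400000: f=-1.504866 → p ← 2.400000 + 0.09·(-1.504866) = 2.264562
t=0.590000, p=2.264562: f=-1.417003 → p ← 2.264562 + 0.09·(-1.417003) = 2.137032
t=0.680000, p=2.137032: f=-1.343908 → p ← 2.137032 + 0.09·(-1.343908) = 2.016080
p(0.77) ≈ 2.0161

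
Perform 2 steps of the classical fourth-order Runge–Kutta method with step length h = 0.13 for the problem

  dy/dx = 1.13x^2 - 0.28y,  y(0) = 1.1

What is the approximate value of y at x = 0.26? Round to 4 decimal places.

1.0293

RK4: k1 = f(x_n, y_n); k2 = f(x_n + h/2, y_n + (h/2)·k1); k3 = f(x_n + h/2, y_n + (h/2)·k2); k4 = f(x_n + h, y_n + h·k3); y_{n+1} = y_n + (h/6)·(k1 + 2k2 + 2k3 + k4).
x=0.000000, y=1.100000:
  k1 = f(0.000000, 1.100000) = -0.308000
  k2 = f(0.065000, 1.079980) = -0.297620
  k3 = f(0.065000, 1.080655) = -0.297809
  k4 = f(0.130000, 1.061285) = -0.278063
  y ← 1.100000 + (0.13/6)·(k1 + 2k2 + 2k3 + k4) = 1.061500
x=0.130000, y=1.061500:
  k1 = f(0.130000, 1.061500) = -0.278123
  k2 = f(0.195000, 1.043422) = -0.249190
  k3 = f(0.195000, 1.045303) = -0.249717
  k4 = f(0.260000, 1.029037) = -0.211742
  y ← 1.061500 + (0.13/6)·(k1 + 2k2 + 2k3 + k4) = 1.029267
y(0.26) ≈ 1.0293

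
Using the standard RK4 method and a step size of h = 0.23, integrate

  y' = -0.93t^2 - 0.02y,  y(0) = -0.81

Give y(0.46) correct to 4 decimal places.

-0.8327

RK4: k1 = f(t_n, y_n); k2 = f(t_n + h/2, y_n + (h/2)·k1); k3 = f(t_n + h/2, y_n + (h/2)·k2); k4 = f(t_n + h, y_n + h·k3); y_{n+1} = y_n + (h/6)·(k1 + 2k2 + 2k3 + k4).
t=0.000000, y=-0.810000:
  k1 = f(0.000000, -0.810000) = 0.016200
  k2 = f(0.115000, -0.808137) = 0.003863
  k3 = f(0.115000, -0.809556) = 0.003892
  k4 = f(0.230000, -0.809105) = -0.033015
  y ← -0.810000 + (0.23/6)·(k1 + 2k2 + 2k3 + k4) = -0.810050
t=0.230000, y=-0.810050:
  k1 = f(0.230000, -0.810050) = -0.032996
  k2 = f(0.345000, -0.813845) = -0.094416
  k3 = f(0.345000, -0.820908) = -0.094275
  k4 = f(0.460000, -0.831733) = -0.180153
  y ← -0.810050 + (0.23/6)·(k1 + 2k2 + 2k3 + k4) = -0.832687
y(0.46) ≈ -0.8327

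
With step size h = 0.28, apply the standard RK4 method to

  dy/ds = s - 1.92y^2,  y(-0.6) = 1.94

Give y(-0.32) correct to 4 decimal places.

RK4: k1 = f(s_n, y_n); k2 = f(s_n + h/2, y_n + (h/2)·k1); k3 = f(s_n + h/2, y_n + (h/2)·k2); k4 = f(s_n + h, y_n + h·k3); y_{n+1} = y_n + (h/6)·(k1 + 2k2 + 2k3 + k4).
s=-0.600000, y=1.940000:
  k1 = f(-0.600000, 1.940000) = -7.826112
  k2 = f(-0.460000, 0.844344) = -1.828801
  k3 = f(-0.460000, 1.683968) = -5.904635
  k4 = f(-0.320000, 0.286702) = -0.477820
  y ← 1.940000 + (0.28/6)·(k1 + 2k2 + 2k3 + k4) = 0.830696
y(-0.32) ≈ 0.8307

0.8307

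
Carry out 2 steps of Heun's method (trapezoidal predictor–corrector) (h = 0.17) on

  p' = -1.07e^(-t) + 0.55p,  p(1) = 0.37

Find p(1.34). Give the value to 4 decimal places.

0.3201

Heun: k1 = f(t_n, p_n); k2 = f(t_n + h, p_n + h·k1); p_{n+1} = p_n + (h/2)·(k1 + k2).
t=1.000000, p=0.370000:
  k1 = f(1.000000, 0.370000) = -0.190131
  k2 = f(1.170000, 0.337678) = -0.146370
  p ← 0.370000 + (0.17/2)·(-0.190131 + (-0.146370)) = 0.341397
t=1.170000, p=0.341397:
  k1 = f(1.170000, 0.341397) = -0.144324
  k2 = f(1.340000, 0.316862) = -0.105901
  p ← 0.341397 + (0.17/2)·(-0.144324 + (-0.105901)) = 0.320128
p(1.34) ≈ 0.3201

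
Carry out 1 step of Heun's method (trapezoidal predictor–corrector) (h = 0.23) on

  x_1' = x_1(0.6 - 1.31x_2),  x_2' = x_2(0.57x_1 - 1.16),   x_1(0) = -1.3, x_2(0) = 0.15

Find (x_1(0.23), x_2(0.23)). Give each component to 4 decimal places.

Heun on (x_1,x_2): k1 = f(t_n, state_n); k2 = f(t_n + h, state_n + h·k1); state_{n+1} = state_n + (h/2)·(k1 + k2).
0.000000: (-1.300000, 0.150000)
  k1 = (-0.524550, -0.285150)
  predictor → (-1.420647, 0.084416)
  k2 = (-0.695287, -0.166279)
  → (-1.440281, 0.098086)
(x_1(0.23), x_2(0.23)) ≈ (-1.4403, 0.0981)

-1.4403, 0.0981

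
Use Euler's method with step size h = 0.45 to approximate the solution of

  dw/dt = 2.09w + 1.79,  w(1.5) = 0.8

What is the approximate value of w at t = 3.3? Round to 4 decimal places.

22.6310

Euler: w_{n+1} = w_n + h·f(t_n, w_n).
t=1.500000, w=0.800000: f=3.462000 → w ← 0.800000 + 0.45·3.462000 = 2.357900
t=1.950000, w=2.357900: f=6.718011 → w ← 2.357900 + 0.45·6.718011 = 5.381005
t=2.400000, w=5.381005: f=13.036300 → w ← 5.381005 + 0.45·13.036300 = 11.247340
t=2.850000, w=11.247340: f=25.296941 → w ← 11.247340 + 0.45·25.296941 = 22.630963
w(3.3) ≈ 22.6310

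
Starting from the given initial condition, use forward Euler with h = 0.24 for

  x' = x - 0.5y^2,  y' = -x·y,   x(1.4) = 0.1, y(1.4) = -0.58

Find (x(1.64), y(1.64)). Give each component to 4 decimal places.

0.0836, -0.5661

Euler on (x,y): x_{n+1} = x_n + h·x', y_{n+1} = y_n + h·y'.
1.400000: (0.100000, -0.580000); f=(-0.068200, 0.058000) → (0.083632, -0.566080)
(x(1.64), y(1.64)) ≈ (0.0836, -0.5661)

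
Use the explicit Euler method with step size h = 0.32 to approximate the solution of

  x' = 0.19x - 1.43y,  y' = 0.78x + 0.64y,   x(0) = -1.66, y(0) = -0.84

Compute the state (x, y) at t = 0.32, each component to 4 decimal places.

-1.3765, -1.4264

Euler on (x,y): x_{n+1} = x_n + h·x', y_{n+1} = y_n + h·y'.
0.000000: (-1.660000, -0.840000); f=(0.885800, -1.832400) → (-1.376544, -1.426368)
(x(0.32), y(0.32)) ≈ (-1.3765, -1.4264)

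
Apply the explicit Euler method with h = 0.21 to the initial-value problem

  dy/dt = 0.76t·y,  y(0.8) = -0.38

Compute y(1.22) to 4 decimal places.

-0.4976

Euler: y_{n+1} = y_n + h·f(t_n, y_n).
t=0.800000, y=-0.380000: f=-0.231040 → y ← -0.380000 + 0.21·(-0.231040) = -0.428518
t=1.010000, y=-0.428518: f=-0.328931 → y ← -0.428518 + 0.21·(-0.328931) = -0.497594
y(1.22) ≈ -0.4976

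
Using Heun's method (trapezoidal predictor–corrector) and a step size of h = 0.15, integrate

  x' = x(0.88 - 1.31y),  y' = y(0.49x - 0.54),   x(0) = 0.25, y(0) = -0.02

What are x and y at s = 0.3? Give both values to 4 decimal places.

Heun on (x,y): k1 = f(s_n, state_n); k2 = f(s_n + h, state_n + h·k1); state_{n+1} = state_n + (h/2)·(k1 + k2).
0.000000: (0.250000, -0.020000)
  k1 = (0.226550, 0.008350)
  predictor → (0.283983, -0.018748)
  k2 = (0.256879, 0.007515)
  → (0.286257, -0.018810)
0.150000: (0.286257, -0.018810)
  k1 = (0.258960, 0.007519)
  predictor → (0.325101, -0.017682)
  k2 = (0.293620, 0.006732)
  → (0.327701, -0.017741)
(x(0.3), y(0.3)) ≈ (0.3277, -0.0177)

0.3277, -0.0177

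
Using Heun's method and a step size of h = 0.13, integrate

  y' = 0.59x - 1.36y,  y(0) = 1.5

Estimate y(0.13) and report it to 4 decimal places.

Heun: k1 = f(x_n, y_n); k2 = f(x_n + h, y_n + h·k1); y_{n+1} = y_n + (h/2)·(k1 + k2).
x=0.000000, y=1.500000:
  k1 = f(0.000000, 1.500000) = -2.040000
  k2 = f(0.130000, 1.234800) = -1.602628
  y ← 1.500000 + (0.13/2)·(-2.040000 + (-1.602628)) = 1.263229
y(0.13) ≈ 1.2632

1.2632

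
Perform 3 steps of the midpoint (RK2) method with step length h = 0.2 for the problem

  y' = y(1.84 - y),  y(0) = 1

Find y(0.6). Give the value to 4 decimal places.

1.4390

Midpoint: k1 = f(t_n, y_n); k2 = f(t_n + h/2, y_n + (h/2)·k1); y_{n+1} = y_n + h·k2.
t=0.000000, y=1.000000:
  k1 = f(0.000000, 1.000000) = 0.840000
  k2 = f(0.100000, 1.084000) = 0.819504
  y ← 1.000000 + 0.2·0.819504 = 1.163901
t=0.200000, y=1.163901:
  k1 = f(0.200000, 1.163901) = 0.786912
  k2 = f(0.300000, 1.242592) = 0.742334
  y ← 1.163901 + 0.2·0.742334 = 1.312368
t=0.400000, y=1.312368:
  k1 = f(0.400000, 1.312368) = 0.692448
  k2 = f(0.500000, 1.381612) = 0.633314
  y ← 1.312368 + 0.2·0.633314 = 1.439030
y(0.6) ≈ 1.4390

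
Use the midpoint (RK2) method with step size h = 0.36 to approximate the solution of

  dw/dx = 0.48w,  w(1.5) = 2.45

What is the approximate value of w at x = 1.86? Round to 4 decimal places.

2.9099

Midpoint: k1 = f(x_n, w_n); k2 = f(x_n + h/2, w_n + (h/2)·k1); w_{n+1} = w_n + h·k2.
x=1.500000, w=2.450000:
  k1 = f(1.500000, 2.450000) = 1.176000
  k2 = f(1.680000, 2.661680) = 1.277606
  w ← 2.450000 + 0.36·1.277606 = 2.909938
w(1.86) ≈ 2.9099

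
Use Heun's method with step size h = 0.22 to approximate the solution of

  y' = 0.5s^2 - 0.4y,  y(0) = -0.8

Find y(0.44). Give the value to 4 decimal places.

-0.6555

Heun: k1 = f(s_n, y_n); k2 = f(s_n + h, y_n + h·k1); y_{n+1} = y_n + (h/2)·(k1 + k2).
s=0.000000, y=-0.800000:
  k1 = f(0.000000, -0.800000) = 0.320000
  k2 = f(0.220000, -0.729600) = 0.316040
  y ← -0.800000 + (0.22/2)·(0.320000 + 0.316040) = -0.730036
s=0.220000, y=-0.730036:
  k1 = f(0.220000, -0.730036) = 0.316214
  k2 = f(0.440000, -0.660468) = 0.360987
  y ← -0.730036 + (0.22/2)·(0.316214 + 0.360987) = -0.655543
y(0.44) ≈ -0.6555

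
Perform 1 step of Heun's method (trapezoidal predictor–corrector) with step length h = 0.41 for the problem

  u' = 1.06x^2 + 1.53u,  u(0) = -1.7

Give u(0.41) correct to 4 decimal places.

Heun: k1 = f(x_n, u_n); k2 = f(x_n + h, u_n + h·k1); u_{n+1} = u_n + (h/2)·(k1 + k2).
x=0.000000, u=-1.700000:
  k1 = f(0.000000, -1.700000) = -2.601000
  k2 = f(0.410000, -2.766410) = -4.054421
  u ← -1.700000 + (0.41/2)·(-2.601000 + (-4.054421)) = -3.064361
u(0.41) ≈ -3.0644

-3.0644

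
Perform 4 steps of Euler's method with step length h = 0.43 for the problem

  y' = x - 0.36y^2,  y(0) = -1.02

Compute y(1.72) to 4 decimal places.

-0.6921

Euler: y_{n+1} = y_n + h·f(x_n, y_n).
x=0.000000, y=-1.020000: f=-0.374544 → y ← -1.020000 + 0.43·(-0.374544) = -1.181054
x=0.430000, y=-1.181054: f=-0.072160 → y ← -1.181054 + 0.43·(-0.072160) = -1.212083
x=0.860000, y=-1.212083: f=0.331108 → y ← -1.212083 + 0.43·0.331108 = -1.069706
x=1.290000, y=-1.069706: f=0.878062 → y ← -1.069706 + 0.43·0.878062 = -0.692139
y(1.72) ≈ -0.6921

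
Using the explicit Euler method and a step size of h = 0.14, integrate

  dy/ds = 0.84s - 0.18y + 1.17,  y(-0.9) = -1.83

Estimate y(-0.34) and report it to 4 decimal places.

Euler: y_{n+1} = y_n + h·f(s_n, y_n).
s=-0.900000, y=-1.830000: f=0.743400 → y ← -1.830000 + 0.14·0.743400 = -1.725924
s=-0.760000, y=-1.725924: f=0.842266 → y ← -1.725924 + 0.14·0.842266 = -1.608007
s=-0.620000, y=-1.608007: f=0.938641 → y ← -1.608007 + 0.14·0.938641 = -1.476597
s=-0.480000, y=-1.476597: f=1.032587 → y ← -1.476597 + 0.14·1.032587 = -1.332035
y(-0.34) ≈ -1.3320

-1.3320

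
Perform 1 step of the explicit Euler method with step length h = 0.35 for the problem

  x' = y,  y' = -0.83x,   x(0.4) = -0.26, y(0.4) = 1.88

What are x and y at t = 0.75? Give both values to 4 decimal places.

0.3980, 1.9555

Euler on (x,y): x_{n+1} = x_n + h·x', y_{n+1} = y_n + h·y'.
0.400000: (-0.260000, 1.880000); f=(1.880000, 0.215800) → (0.398000, 1.955530)
(x(0.75), y(0.75)) ≈ (0.3980, 1.9555)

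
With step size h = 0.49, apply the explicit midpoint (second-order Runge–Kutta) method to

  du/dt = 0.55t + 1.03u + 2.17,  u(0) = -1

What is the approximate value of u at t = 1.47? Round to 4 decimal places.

3.6550

Midpoint: k1 = f(t_n, u_n); k2 = f(t_n + h/2, u_n + (h/2)·k1); u_{n+1} = u_n + h·k2.
t=0.000000, u=-1.000000:
  k1 = f(0.000000, -1.000000) = 1.140000
  k2 = f(0.245000, -0.720700) = 1.562429
  u ← -1.000000 + 0.49·1.562429 = -0.234410
t=0.490000, u=-0.234410:
  k1 = f(0.490000, -0.234410) = 2.198058
  k2 = f(0.735000, 0.304114) = 2.887488
  u ← -0.234410 + 0.49·2.887488 = 1.180459
t=0.980000, u=1.180459:
  k1 = f(0.980000, 1.180459) = 3.924873
  k2 = f(1.225000, 2.142053) = 5.050065
  u ← 1.180459 + 0.49·5.050065 = 3.654991
u(1.47) ≈ 3.6550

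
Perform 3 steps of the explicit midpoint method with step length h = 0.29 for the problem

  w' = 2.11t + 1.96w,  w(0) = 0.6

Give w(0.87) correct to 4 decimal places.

4.4640

Midpoint: k1 = f(t_n, w_n); k2 = f(t_n + h/2, w_n + (h/2)·k1); w_{n+1} = w_n + h·k2.
t=0.000000, w=0.600000:
  k1 = f(0.000000, 0.600000) = 1.176000
  k2 = f(0.145000, 0.770520) = 1.816169
  w ← 0.600000 + 0.29·1.816169 = 1.126689
t=0.290000, w=1.126689:
  k1 = f(0.290000, 1.126689) = 2.820211
  k2 = f(0.435000, 1.535620) = 3.927664
  w ← 1.126689 + 0.29·3.927664 = 2.265712
t=0.580000, w=2.265712:
  k1 = f(0.580000, 2.265712) = 5.664595
  k2 = f(0.725000, 3.087078) = 7.580423
  w ← 2.265712 + 0.29·7.580423 = 4.464034
w(0.87) ≈ 4.4640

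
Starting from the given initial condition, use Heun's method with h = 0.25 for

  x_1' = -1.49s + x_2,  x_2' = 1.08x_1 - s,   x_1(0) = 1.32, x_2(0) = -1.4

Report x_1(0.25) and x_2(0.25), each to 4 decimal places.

Heun on (x_1,x_2): k1 = f(s_n, state_n); k2 = f(s_n + h, state_n + h·k1); state_{n+1} = state_n + (h/2)·(k1 + k2).
0.000000: (1.320000, -1.400000)
  k1 = (-1.400000, 1.425600)
  predictor → (0.970000, -1.043600)
  k2 = (-1.416100, 0.797600)
  → (0.967988, -1.122100)
(x_1(0.25), x_2(0.25)) ≈ (0.9680, -1.1221)

0.9680, -1.1221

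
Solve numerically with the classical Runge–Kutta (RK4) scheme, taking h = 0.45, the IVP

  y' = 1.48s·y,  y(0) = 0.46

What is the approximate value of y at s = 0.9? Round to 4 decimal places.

0.8375

RK4: k1 = f(s_n, y_n); k2 = f(s_n + h/2, y_n + (h/2)·k1); k3 = f(s_n + h/2, y_n + (h/2)·k2); k4 = f(s_n + h, y_n + h·k3); y_{n+1} = y_n + (h/6)·(k1 + 2k2 + 2k3 + k4).
s=0.000000, y=0.460000:
  k1 = f(0.000000, 0.460000) = 0.000000
  k2 = f(0.225000, 0.460000) = 0.153180
  k3 = f(0.225000, 0.494466) = 0.164657
  k4 = f(0.450000, 0.534096) = 0.355708
  y ← 0.460000 + (0.45/6)·(k1 + 2k2 + 2k3 + k4) = 0.534354
s=0.450000, y=0.534354:
  k1 = f(0.450000, 0.534354) = 0.355880
  k2 = f(0.675000, 0.614427) = 0.613812
  k3 = f(0.675000, 0.672461) = 0.671789
  k4 = f(0.900000, 0.836659) = 1.114429
  y ← 0.534354 + (0.45/6)·(k1 + 2k2 + 2k3 + k4) = 0.837467
y(0.9) ≈ 0.8375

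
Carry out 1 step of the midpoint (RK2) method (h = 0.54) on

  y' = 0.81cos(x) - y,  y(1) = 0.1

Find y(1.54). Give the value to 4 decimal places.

Midpoint: k1 = f(x_n, y_n); k2 = f(x_n + h/2, y_n + (h/2)·k1); y_{n+1} = y_n + h·k2.
x=1.000000, y=0.100000:
  k1 = f(1.000000, 0.100000) = 0.337645
  k2 = f(1.270000, 0.191164) = 0.048823
  y ← 0.100000 + 0.54·0.048823 = 0.126365
y(1.54) ≈ 0.1264

0.1264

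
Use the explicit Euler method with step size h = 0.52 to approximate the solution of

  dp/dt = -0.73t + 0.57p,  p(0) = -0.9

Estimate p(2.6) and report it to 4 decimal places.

-5.9465

Euler: p_{n+1} = p_n + h·f(t_n, p_n).
t=0.000000, p=-0.900000: f=-0.513000 → p ← -0.900000 + 0.52·(-0.513000) = -1.166760
t=0.520000, p=-1.166760: f=-1.044653 → p ← -1.166760 + 0.52·(-1.044653) = -1.709980
t=1.040000, p=-1.709980: f=-1.733888 → p ← -1.709980 + 0.52·(-1.733888) = -2.611602
t=1.560000, p=-2.611602: f=-2.627413 → p ← -2.611602 + 0.52·(-2.627413) = -3.977856
t=2.080000, p=-3.977856: f=-3.785778 → p ← -3.977856 + 0.52·(-3.785778) = -5.946461
p(2.6) ≈ -5.9465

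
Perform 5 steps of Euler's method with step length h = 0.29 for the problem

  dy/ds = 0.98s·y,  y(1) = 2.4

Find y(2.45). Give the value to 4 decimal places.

15.0849

Euler: y_{n+1} = y_n + h·f(s_n, y_n).
s=1.000000, y=2.400000: f=2.352000 → y ← 2.400000 + 0.29·2.352000 = 3.082080
s=1.290000, y=3.082080: f=3.896366 → y ← 3.082080 + 0.29·3.896366 = 4.212026
s=1.580000, y=4.212026: f=6.521901 → y ← 4.212026 + 0.29·6.521901 = 6.103377
s=1.870000, y=6.103377: f=11.185049 → y ← 6.103377 + 0.29·11.185049 = 9.347042
s=2.160000, y=9.347042: f=19.785818 → y ← 9.347042 + 0.29·19.785818 = 15.084929
y(2.45) ≈ 15.0849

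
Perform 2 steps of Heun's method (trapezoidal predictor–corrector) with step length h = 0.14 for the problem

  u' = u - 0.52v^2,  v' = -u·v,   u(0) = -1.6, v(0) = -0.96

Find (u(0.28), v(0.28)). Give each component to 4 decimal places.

Heun on (u,v): k1 = f(t_n, state_n); k2 = f(t_n + h, state_n + h·k1); state_{n+1} = state_n + (h/2)·(k1 + k2).
0.000000: (-1.600000, -0.960000)
  k1 = (-2.079232, -1.536000)
  predictor → (-1.891092, -1.175040)
  k2 = (-2.609066, -2.222109)
  → (-1.928181, -1.223068)
0.140000: (-1.928181, -1.223068)
  k1 = (-2.706046, -2.358296)
  predictor → (-2.307027, -1.553229)
  k2 = (-3.561538, -3.583342)
  → (-2.366912, -1.638982)
(u(0.28), v(0.28)) ≈ (-2.3669, -1.6390)

-2.3669, -1.6390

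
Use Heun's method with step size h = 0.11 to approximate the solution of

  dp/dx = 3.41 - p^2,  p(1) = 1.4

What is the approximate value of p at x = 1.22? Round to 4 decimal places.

1.6296

Heun: k1 = f(x_n, p_n); k2 = f(x_n + h, p_n + h·k1); p_{n+1} = p_n + (h/2)·(k1 + k2).
x=1.000000, p=1.400000:
  k1 = f(1.000000, 1.400000) = 1.450000
  k2 = f(1.110000, 1.559500) = 0.977960
  p ← 1.400000 + (0.11/2)·(1.450000 + 0.977960) = 1.533538
x=1.110000, p=1.533538:
  k1 = f(1.110000, 1.533538) = 1.058262
  k2 = f(1.220000, 1.649947) = 0.687676
  p ← 1.533538 + (0.11/2)·(1.058262 + 0.687676) = 1.629564
p(1.22) ≈ 1.6296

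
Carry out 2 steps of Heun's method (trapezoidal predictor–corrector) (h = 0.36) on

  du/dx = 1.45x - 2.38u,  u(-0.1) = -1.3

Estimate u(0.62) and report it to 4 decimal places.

-0.1342

Heun: k1 = f(x_n, u_n); k2 = f(x_n + h, u_n + h·k1); u_{n+1} = u_n + (h/2)·(k1 + k2).
x=-0.100000, u=-1.300000:
  k1 = f(-0.100000, -1.300000) = 2.949000
  k2 = f(0.260000, -0.238360) = 0.944297
  u ← -1.300000 + (0.36/2)·(2.949000 + 0.944297) = -0.599207
x=0.260000, u=-0.599207:
  k1 = f(0.260000, -0.599207) = 1.803112
  k2 = f(0.620000, 0.049914) = 0.780206
  u ← -0.599207 + (0.36/2)·(1.803112 + 0.780206) = -0.134209
u(0.62) ≈ -0.1342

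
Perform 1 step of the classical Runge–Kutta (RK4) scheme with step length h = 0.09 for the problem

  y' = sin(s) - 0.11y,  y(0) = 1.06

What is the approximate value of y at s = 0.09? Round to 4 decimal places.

RK4: k1 = f(s_n, y_n); k2 = f(s_n + h/2, y_n + (h/2)·k1); k3 = f(s_n + h/2, y_n + (h/2)·k2); k4 = f(s_n + h, y_n + h·k3); y_{n+1} = y_n + (h/6)·(k1 + 2k2 + 2k3 + k4).
s=0.000000, y=1.060000:
  k1 = f(0.000000, 1.060000) = -0.116600
  k2 = f(0.045000, 1.054753) = -0.071038
  k3 = f(0.045000, 1.056803) = -0.071264
  k4 = f(0.090000, 1.053586) = -0.026016
  y ← 1.060000 + (0.09/6)·(k1 + 2k2 + 2k3 + k4) = 1.053592
y(0.09) ≈ 1.0536

1.0536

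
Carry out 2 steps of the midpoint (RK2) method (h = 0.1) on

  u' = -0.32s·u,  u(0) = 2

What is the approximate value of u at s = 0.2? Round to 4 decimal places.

1.9872

Midpoint: k1 = f(s_n, u_n); k2 = f(s_n + h/2, u_n + (h/2)·k1); u_{n+1} = u_n + h·k2.
s=0.000000, u=2.000000:
  k1 = f(0.000000, 2.000000) = 0.000000
  k2 = f(0.050000, 2.000000) = -0.032000
  u ← 2.000000 + 0.1·(-0.032000) = 1.996800
s=0.100000, u=1.996800:
  k1 = f(0.100000, 1.996800) = -0.063898
  k2 = f(0.150000, 1.993605) = -0.095693
  u ← 1.996800 + 0.1·(-0.095693) = 1.987231
u(0.2) ≈ 1.9872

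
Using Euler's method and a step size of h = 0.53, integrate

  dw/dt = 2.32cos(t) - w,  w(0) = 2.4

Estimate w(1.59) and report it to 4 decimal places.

1.6205

Euler: w_{n+1} = w_n + h·f(t_n, w_n).
t=0.000000, w=2.400000: f=-0.080000 → w ← 2.400000 + 0.53·(-0.080000) = 2.357600
t=0.530000, w=2.357600: f=-0.355888 → w ← 2.357600 + 0.53·(-0.355888) = 2.168980
t=1.060000, w=2.168980: f=-1.034796 → w ← 2.168980 + 0.53·(-1.034796) = 1.620538
w(1.59) ≈ 1.6205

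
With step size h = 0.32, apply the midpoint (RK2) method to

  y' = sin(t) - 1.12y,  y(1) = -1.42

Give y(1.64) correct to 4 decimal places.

-0.2713

Midpoint: k1 = f(t_n, y_n); k2 = f(t_n + h/2, y_n + (h/2)·k1); y_{n+1} = y_n + h·k2.
t=1.000000, y=-1.420000:
  k1 = f(1.000000, -1.420000) = 2.431871
  k2 = f(1.160000, -1.030901) = 2.071412
  y ← -1.420000 + 0.32·2.071412 = -0.757148
t=1.320000, y=-0.757148:
  k1 = f(1.320000, -0.757148) = 1.816721
  k2 = f(1.480000, -0.466473) = 1.518330
  y ← -0.757148 + 0.32·1.518330 = -0.271282
y(1.64) ≈ -0.2713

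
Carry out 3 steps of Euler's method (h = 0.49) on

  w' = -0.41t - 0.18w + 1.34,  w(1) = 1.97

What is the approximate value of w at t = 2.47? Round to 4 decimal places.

Euler: w_{n+1} = w_n + h·f(t_n, w_n).
t=1.000000, w=1.970000: f=0.575400 → w ← 1.970000 + 0.49·0.575400 = 2.251946
t=1.490000, w=2.251946: f=0.323750 → w ← 2.251946 + 0.49·0.323750 = 2.410583
t=1.980000, w=2.410583: f=0.094295 → w ← 2.410583 + 0.49·0.094295 = 2.456788
w(2.47) ≈ 2.4568

2.4568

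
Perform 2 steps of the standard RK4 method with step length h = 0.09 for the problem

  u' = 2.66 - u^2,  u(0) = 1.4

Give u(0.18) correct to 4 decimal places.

RK4: k1 = f(x_n, u_n); k2 = f(x_n + h/2, u_n + (h/2)·k1); k3 = f(x_n + h/2, u_n + (h/2)·k2); k4 = f(x_n + h, u_n + h·k3); u_{n+1} = u_n + (h/6)·(k1 + 2k2 + 2k3 + k4).
x=0.000000, u=1.400000:
  k1 = f(0.000000, 1.400000) = 0.700000
  k2 = f(0.045000, 1.431500) = 0.610808
  k3 = f(0.045000, 1.427486) = 0.622283
  k4 = f(0.090000, 1.456005) = 0.540048
  u ← 1.400000 + (0.09/6)·(k1 + 2k2 + 2k3 + k4) = 1.455593
x=0.090000, u=1.455593:
  k1 = f(0.090000, 1.455593) = 0.541248
  k2 = f(0.135000, 1.479950) = 0.469749
  k3 = f(0.135000, 1.476732) = 0.479262
  k4 = f(0.180000, 1.498727) = 0.413817
  u ← 1.455593 + (0.09/6)·(k1 + 2k2 + 2k3 + k4) = 1.498390
u(0.18) ≈ 1.4984

1.4984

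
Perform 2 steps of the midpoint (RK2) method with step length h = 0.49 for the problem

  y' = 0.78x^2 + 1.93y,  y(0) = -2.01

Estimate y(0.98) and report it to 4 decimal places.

-11.2042

Midpoint: k1 = f(x_n, y_n); k2 = f(x_n + h/2, y_n + (h/2)·k1); y_{n+1} = y_n + h·k2.
x=0.000000, y=-2.010000:
  k1 = f(0.000000, -2.010000) = -3.879300
  k2 = f(0.245000, -2.960428) = -5.666808
  y ← -2.010000 + 0.49·(-5.666808) = -4.786736
x=0.490000, y=-4.786736:
  k1 = f(0.490000, -4.786736) = -9.051122
  k2 = f(0.735000, -7.004261) = -13.096847
  y ← -4.786736 + 0.49·(-13.096847) = -11.204191
y(0.98) ≈ -11.2042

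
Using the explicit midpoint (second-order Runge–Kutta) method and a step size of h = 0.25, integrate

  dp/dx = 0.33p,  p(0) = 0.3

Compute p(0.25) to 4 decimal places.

0.3258

Midpoint: k1 = f(x_n, p_n); k2 = f(x_n + h/2, p_n + (h/2)·k1); p_{n+1} = p_n + h·k2.
x=0.000000, p=0.300000:
  k1 = f(0.000000, 0.300000) = 0.099000
  k2 = f(0.125000, 0.312375) = 0.103084
  p ← 0.300000 + 0.25·0.103084 = 0.325771
p(0.25) ≈ 0.3258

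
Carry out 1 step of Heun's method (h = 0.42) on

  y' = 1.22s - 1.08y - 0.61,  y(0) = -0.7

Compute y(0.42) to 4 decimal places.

-0.5450

Heun: k1 = f(s_n, y_n); k2 = f(s_n + h, y_n + h·k1); y_{n+1} = y_n + (h/2)·(k1 + k2).
s=0.000000, y=-0.700000:
  k1 = f(0.000000, -0.700000) = 0.146000
  k2 = f(0.420000, -0.638680) = 0.592174
  y ← -0.700000 + (0.42/2)·(0.146000 + 0.592174) = -0.544983
y(0.42) ≈ -0.5450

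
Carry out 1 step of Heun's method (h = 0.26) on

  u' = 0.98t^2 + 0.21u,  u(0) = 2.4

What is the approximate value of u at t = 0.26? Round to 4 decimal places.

Heun: k1 = f(t_n, u_n); k2 = f(t_n + h, u_n + h·k1); u_{n+1} = u_n + (h/2)·(k1 + k2).
t=0.000000, u=2.400000:
  k1 = f(0.000000, 2.400000) = 0.504000
  k2 = f(0.260000, 2.531040) = 0.597766
  u ← 2.400000 + (0.26/2)·(0.504000 + 0.597766) = 2.543230
u(0.26) ≈ 2.5432

2.5432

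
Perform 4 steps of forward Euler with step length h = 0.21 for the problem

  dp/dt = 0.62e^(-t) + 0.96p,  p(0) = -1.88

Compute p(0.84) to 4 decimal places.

-3.3688

Euler: p_{n+1} = p_n + h·f(t_n, p_n).
t=0.000000, p=-1.880000: f=-1.184800 → p ← -1.880000 + 0.21·(-1.184800) = -2.128808
t=0.210000, p=-2.128808: f=-1.541093 → p ← -2.128808 + 0.21·(-1.541093) = -2.452438
t=0.420000, p=-2.452438: f=-1.946971 → p ← -2.452438 + 0.21·(-1.946971) = -2.861302
t=0.630000, p=-2.861302: f=-2.416643 → p ← -2.861302 + 0.21·(-2.416643) = -3.368796
p(0.84) ≈ -3.3688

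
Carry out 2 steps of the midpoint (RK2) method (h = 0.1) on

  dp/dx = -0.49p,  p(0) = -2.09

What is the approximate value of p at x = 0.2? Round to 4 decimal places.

-1.8950

Midpoint: k1 = f(x_n, p_n); k2 = f(x_n + h/2, p_n + (h/2)·k1); p_{n+1} = p_n + h·k2.
x=0.000000, p=-2.090000:
  k1 = f(0.000000, -2.090000) = 1.024100
  k2 = f(0.050000, -2.038795) = 0.999010
  p ← -2.090000 + 0.1·0.999010 = -1.990099
x=0.100000, p=-1.990099:
  k1 = f(0.100000, -1.990099) = 0.975149
  k2 = f(0.150000, -1.941342) = 0.951257
  p ← -1.990099 + 0.1·0.951257 = -1.894973
p(0.2) ≈ -1.8950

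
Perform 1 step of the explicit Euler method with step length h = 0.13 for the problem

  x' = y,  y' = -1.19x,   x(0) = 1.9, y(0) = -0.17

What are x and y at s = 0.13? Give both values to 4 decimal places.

1.8779, -0.4639

Euler on (x,y): x_{n+1} = x_n + h·x', y_{n+1} = y_n + h·y'.
0.000000: (1.900000, -0.170000); f=(-0.170000, -2.261000) → (1.877900, -0.463930)
(x(0.13), y(0.13)) ≈ (1.8779, -0.4639)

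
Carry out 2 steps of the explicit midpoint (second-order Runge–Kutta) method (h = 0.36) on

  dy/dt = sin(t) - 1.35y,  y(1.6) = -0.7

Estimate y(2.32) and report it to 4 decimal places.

Midpoint: k1 = f(t_n, y_n); k2 = f(t_n + h/2, y_n + (h/2)·k1); y_{n+1} = y_n + h·k2.
t=1.600000, y=-0.700000:
  k1 = f(1.600000, -0.700000) = 1.944574
  k2 = f(1.780000, -0.349977) = 1.450665
  y ← -0.700000 + 0.36·1.450665 = -0.177761
t=1.960000, y=-0.177761:
  k1 = f(1.960000, -0.177761) = 1.165188
  k2 = f(2.140000, 0.031973) = 0.799166
  y ← -0.177761 + 0.36·0.799166 = 0.109939
y(2.32) ≈ 0.1099

0.1099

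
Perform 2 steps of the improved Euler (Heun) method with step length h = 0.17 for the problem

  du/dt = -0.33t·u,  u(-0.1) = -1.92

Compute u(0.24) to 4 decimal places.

Heun: k1 = f(t_n, u_n); k2 = f(t_n + h, u_n + h·k1); u_{n+1} = u_n + (h/2)·(k1 + k2).
t=-0.100000, u=-1.920000:
  k1 = f(-0.100000, -1.920000) = -0.063360
  k2 = f(0.070000, -1.930771) = 0.044601
  u ← -1.920000 + (0.17/2)·(-0.063360 + 0.044601) = -1.921595
t=0.070000, u=-1.921595:
  k1 = f(0.070000, -1.921595) = 0.044389
  k2 = f(0.240000, -1.914048) = 0.151593
  u ← -1.921595 + (0.17/2)·(0.044389 + 0.151593) = -1.904936
u(0.24) ≈ -1.9049

-1.9049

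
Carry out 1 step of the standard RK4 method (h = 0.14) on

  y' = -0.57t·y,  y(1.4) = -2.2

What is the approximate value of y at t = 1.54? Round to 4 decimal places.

-1.9565

RK4: k1 = f(t_n, y_n); k2 = f(t_n + h/2, y_n + (h/2)·k1); k3 = f(t_n + h/2, y_n + (h/2)·k2); k4 = f(t_n + h, y_n + h·k3); y_{n+1} = y_n + (h/6)·(k1 + 2k2 + 2k3 + k4).
t=1.400000, y=-2.200000:
  k1 = f(1.400000, -2.200000) = 1.755600
  k2 = f(1.470000, -2.077108) = 1.740409
  k3 = f(1.470000, -2.078171) = 1.741300
  k4 = f(1.540000, -1.956218) = 1.717168
  y ← -2.200000 + (0.14/6)·(k1 + 2k2 + 2k3 + k4) = -1.956489
y(1.54) ≈ -1.9565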